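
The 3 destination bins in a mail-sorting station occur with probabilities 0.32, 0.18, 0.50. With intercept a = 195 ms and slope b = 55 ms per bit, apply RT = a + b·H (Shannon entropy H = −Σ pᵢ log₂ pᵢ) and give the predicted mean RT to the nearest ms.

276 ms

H = 0.32·log₂(1/0.32) + 0.18·log₂(1/0.18) + 0.50·log₂(1/0.50) = 1.4713 bits.
RT = 195 + 55 × 1.4713 = 275.92 ms.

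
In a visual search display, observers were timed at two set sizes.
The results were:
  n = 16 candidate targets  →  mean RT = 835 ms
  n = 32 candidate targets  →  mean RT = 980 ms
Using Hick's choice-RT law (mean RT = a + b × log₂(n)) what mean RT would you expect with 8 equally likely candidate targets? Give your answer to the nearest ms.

690 ms

RT is linear in log₂ n, so two points fix the line:
  b = (980 − 835) / (log₂ 32 − log₂ 16) = 145 / (5 − 4) = 145 ms/bit
  a = 835 − 145 × 4 = 255 ms
Then RT(8) = 255 + 145 × log₂ 8 = 255 + 145 × 3 ≈ 690.000 ms.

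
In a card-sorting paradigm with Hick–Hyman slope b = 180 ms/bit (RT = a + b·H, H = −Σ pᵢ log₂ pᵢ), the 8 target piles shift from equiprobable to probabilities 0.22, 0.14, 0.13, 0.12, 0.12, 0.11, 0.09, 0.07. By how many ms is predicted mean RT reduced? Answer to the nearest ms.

13 ms

Equiprobable entropy H₀ = log₂ 8 = 3.0000 bits.
Skewed entropy H = −Σ pᵢ log₂ pᵢ = 2.9260 bits.
ΔRT = b·(H₀ − H) = 180 × 0.0740 = 13.33 ms.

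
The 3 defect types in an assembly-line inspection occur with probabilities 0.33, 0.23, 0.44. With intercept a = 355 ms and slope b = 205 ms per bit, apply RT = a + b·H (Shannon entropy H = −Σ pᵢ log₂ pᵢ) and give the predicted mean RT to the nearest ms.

Entropy contributions −pᵢ log₂ pᵢ: 0.5278, 0.4877, 0.5211; sum H = 1.5366 bits.
RT = a + bH = 355 + 205·1.5366 = 670.01 ms.

670 ms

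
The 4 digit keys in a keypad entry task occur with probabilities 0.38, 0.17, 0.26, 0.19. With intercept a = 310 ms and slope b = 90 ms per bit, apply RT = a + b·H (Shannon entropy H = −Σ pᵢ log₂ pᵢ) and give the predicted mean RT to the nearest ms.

Entropy contributions −pᵢ log₂ pᵢ: 0.5305, 0.4346, 0.5053, 0.4552; sum H = 1.9256 bits.
RT = a + bH = 310 + 90·1.9256 = 483.30 ms.

483 ms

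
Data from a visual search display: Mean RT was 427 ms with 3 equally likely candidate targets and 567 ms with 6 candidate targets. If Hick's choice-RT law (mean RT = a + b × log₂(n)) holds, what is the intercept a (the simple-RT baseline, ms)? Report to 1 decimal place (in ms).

205.1 ms

The slope on a log₂ axis is (567 − 427) / (2.5850 − 1.5850) = 140.000 ms/bit.
Intercept: a = 427 − 140.000·log₂(3) = 205.105 ms.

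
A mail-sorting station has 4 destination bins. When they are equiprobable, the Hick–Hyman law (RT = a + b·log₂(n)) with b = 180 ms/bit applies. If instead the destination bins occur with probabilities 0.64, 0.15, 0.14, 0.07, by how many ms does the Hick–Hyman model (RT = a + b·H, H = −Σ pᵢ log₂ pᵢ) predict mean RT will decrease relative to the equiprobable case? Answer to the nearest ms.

The RT saving is b·ΔH. Equiprobable H₀ = log₂(4) = 2.0000 bits; with the given probabilities H = 1.4883 bits.
b·(H₀ − H) = 180 × (2.0000 − 1.4883) = 92.11 ms.

92 ms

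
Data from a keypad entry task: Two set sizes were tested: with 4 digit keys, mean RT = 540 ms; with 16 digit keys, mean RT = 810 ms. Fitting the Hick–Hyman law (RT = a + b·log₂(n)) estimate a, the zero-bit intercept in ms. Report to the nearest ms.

Slope: b = (810 − 540) / (log₂ 16 − log₂ 4) = 270/2.0000 = 135 ms/bit.
Intercept: a = 540 − 135·log₂(4) = 270.000 ms.

270 ms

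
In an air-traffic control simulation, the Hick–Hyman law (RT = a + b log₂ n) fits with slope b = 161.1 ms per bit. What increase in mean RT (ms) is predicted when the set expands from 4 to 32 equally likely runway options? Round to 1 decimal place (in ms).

ΔRT = (a + b log₂ n₂) − (a + b log₂ n₁) = b·(log₂ n₂ − log₂ n₁).
log₂(32) − log₂(4) = log₂(32/4) = log₂(8) = 3.
ΔRT = 161.1 × 3.0000 = 483.300 ms.

483.3 ms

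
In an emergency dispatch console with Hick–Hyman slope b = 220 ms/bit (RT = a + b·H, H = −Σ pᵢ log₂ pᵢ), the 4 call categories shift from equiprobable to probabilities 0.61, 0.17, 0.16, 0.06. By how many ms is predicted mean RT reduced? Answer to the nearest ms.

Equiprobable entropy H₀ = log₂ 4 = 2.0000 bits.
Skewed entropy H = −Σ pᵢ log₂ pᵢ = 1.5361 bits.
ΔRT = b·(H₀ − H) = 220 × 0.4639 = 102.05 ms.

102 ms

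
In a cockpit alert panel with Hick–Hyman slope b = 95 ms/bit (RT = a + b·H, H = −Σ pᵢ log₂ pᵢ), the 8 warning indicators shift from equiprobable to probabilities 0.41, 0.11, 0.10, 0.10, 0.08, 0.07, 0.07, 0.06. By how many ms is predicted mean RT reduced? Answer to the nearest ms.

37 ms

Equiprobable entropy H₀ = log₂ 8 = 3.0000 bits.
Skewed entropy H = −Σ pᵢ log₂ pᵢ = 2.6142 bits.
ΔRT = b·(H₀ − H) = 95 × 0.3858 = 36.65 ms.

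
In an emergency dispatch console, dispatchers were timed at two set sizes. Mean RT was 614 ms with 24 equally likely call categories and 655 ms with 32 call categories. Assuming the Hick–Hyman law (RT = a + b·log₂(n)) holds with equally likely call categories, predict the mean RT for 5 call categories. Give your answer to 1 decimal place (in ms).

Fit slope and intercept:
  b = (655 − 614) / (log₂ 32 − log₂ 24) = 41 / (5 − 4.5850) = 98.786 ms/bit
  a = 614 − 98.786 × 4.5850 = 161.069 ms
Then RT(5) = 161.069 + 98.786 × log₂ 5 = 161.069 + 98.786 × 2.3219 ≈ 390.443 ms.

390.4 ms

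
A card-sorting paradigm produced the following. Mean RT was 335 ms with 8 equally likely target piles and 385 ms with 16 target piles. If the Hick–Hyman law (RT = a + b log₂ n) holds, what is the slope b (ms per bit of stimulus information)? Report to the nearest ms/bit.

50 ms/bit

Slope: b = (385 − 335) / (log₂ 16 − log₂ 8) = 50/1.0000 = 50 ms/bit.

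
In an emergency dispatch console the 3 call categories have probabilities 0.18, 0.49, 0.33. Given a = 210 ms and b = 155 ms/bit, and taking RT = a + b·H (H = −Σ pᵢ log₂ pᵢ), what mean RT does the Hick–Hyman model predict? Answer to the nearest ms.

H = 0.18·log₂(1/0.18) + 0.49·log₂(1/0.49) + 0.33·log₂(1/0.33) = 1.4774 bits.
RT = 210 + 155 × 1.4774 = 439.00 ms.

439 ms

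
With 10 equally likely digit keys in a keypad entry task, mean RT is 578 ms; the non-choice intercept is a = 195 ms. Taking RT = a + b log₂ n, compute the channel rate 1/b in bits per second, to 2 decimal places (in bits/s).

Choice component = 578 − 195 = 383 ms over log₂(10) = 3.3219 bits.
b = 383 / 3.3219 = 115.294 ms/bit, so 1/b = 8.673 bits/s.

8.67 bits/s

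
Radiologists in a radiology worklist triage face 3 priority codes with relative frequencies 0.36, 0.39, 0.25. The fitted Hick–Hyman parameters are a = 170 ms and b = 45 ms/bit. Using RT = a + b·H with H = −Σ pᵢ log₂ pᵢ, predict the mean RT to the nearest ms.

H = 0.36·log₂(1/0.36) + 0.39·log₂(1/0.39) + 0.25·log₂(1/0.25) = 1.5604 bits.
RT = 170 + 45 × 1.5604 = 240.22 ms.

240 ms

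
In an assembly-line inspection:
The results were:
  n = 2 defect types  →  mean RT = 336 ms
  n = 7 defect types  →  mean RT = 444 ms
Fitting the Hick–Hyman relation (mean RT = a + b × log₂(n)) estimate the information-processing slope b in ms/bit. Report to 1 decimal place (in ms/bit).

59.8 ms/bit

Slope: b = (444 − 336) / (log₂ 7 − log₂ 2) = 108/1.8074 = 59.756 ms/bit.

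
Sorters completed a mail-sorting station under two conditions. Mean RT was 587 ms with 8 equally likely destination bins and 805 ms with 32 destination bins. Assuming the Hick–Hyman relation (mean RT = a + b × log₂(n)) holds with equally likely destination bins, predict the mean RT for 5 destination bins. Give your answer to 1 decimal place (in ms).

513.1 ms

RT is linear in log₂ n, so two points fix the line:
  b = (805 − 587) / (log₂ 32 − log₂ 8) = 218 / (5 − 3) = 109.000 ms/bit
  a = 587 − 109.000 × 3 = 260.000 ms
Then RT(5) = 260.000 + 109.000 × log₂ 5 = 260.000 + 109.000 × 2.3219 ≈ 513.090 ms.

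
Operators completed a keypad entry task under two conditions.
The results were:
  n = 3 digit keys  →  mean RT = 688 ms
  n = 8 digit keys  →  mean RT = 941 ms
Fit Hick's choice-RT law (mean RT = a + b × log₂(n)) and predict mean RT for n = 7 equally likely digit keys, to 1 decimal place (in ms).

RT is linear in log₂ n, so two points fix the line:
  b = (941 − 688) / (log₂ 8 − log₂ 3) = 253 / (3 − 1.5850) = 178.794 ms/bit
  a = 688 − 178.794 × 1.5850 = 404.618 ms
Then RT(7) = 404.618 + 178.794 × log₂ 7 = 404.618 + 178.794 × 2.8074 ≈ 906.556 ms.

906.6 ms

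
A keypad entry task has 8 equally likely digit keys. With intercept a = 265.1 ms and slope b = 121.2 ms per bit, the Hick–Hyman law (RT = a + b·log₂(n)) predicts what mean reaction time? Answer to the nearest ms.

629 ms

log₂(8) = 3 bits, so RT = 265.1 + 121.2 × 3 ≈ 628.700 ms.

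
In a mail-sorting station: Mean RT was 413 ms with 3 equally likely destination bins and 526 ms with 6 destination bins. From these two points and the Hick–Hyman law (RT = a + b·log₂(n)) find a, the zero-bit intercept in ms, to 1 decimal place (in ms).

b = (RT₂ − RT₁)/(log₂ n₂ − log₂ n₁) = (526 − 413)/(2.5850 − 1.5850) = 113.000 ms/bit.
Intercept: a = 413 − 113.000·log₂(3) = 233.899 ms.

233.9 ms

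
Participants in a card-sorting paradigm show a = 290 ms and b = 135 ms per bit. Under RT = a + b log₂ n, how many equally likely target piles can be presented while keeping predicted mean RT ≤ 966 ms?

32

Set 290 + 135·log₂ n ≤ 966 → log₂ n ≤ (966 − 290)/135 = 5.0074.
So n ≤ 2^5.0074 = 32.165; the largest integer n is 32.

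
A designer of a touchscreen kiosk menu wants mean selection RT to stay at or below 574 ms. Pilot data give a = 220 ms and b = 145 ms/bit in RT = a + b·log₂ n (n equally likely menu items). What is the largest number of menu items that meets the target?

5

Set 220 + 145·log₂ n ≤ 574 → log₂ n ≤ (574 − 220)/145 = 2.4414.
So n ≤ 2^2.4414 = 5.432; the largest integer n is 5.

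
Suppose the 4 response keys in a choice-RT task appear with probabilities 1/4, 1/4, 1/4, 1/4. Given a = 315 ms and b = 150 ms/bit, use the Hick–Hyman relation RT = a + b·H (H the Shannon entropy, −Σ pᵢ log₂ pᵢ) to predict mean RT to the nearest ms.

H = −Σ pᵢ log₂ pᵢ = 0.25·2 + 0.25·2 + 0.25·2 + 0.25·2 = 2.000 bits.
RT = 315 + 150 × 2.000 = 615.00 ms.

615 ms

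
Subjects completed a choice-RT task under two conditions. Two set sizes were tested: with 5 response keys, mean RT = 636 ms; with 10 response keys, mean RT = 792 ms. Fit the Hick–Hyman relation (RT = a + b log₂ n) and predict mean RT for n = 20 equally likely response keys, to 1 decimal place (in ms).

With log₂ n on the abscissa the relation is linear; from the two conditions:
  b = (792 − 636) / (log₂ 10 − log₂ 5) = 156 / (3.3219 − 2.3219) = 156.000 ms/bit
  a = 636 − 156.000 × 2.3219 = 273.779 ms
Then RT(20) = 273.779 + 156.000 × log₂ 20 = 273.779 + 156.000 × 4.3219 ≈ 948.000 ms.

948.0 ms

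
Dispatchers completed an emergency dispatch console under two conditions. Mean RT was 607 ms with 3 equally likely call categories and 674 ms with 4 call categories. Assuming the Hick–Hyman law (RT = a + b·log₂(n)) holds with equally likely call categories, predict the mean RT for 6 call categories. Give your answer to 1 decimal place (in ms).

768.4 ms

Solve the two-equation system in a and b:
  b = (674 − 607) / (log₂ 4 − log₂ 3) = 67 / (2 − 1.5850) = 161.431 ms/bit
  a = 607 − 161.431 × 1.5850 = 351.138 ms
Then RT(6) = 351.138 + 161.431 × log₂ 6 = 351.138 + 161.431 × 2.5850 ≈ 768.431 ms.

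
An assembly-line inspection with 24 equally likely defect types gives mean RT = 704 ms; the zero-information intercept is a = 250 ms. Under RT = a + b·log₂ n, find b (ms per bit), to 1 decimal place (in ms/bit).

99.0 ms/bit

b = (704 − 250) / log₂(24) = 454 / 4.5850 = 99.019 ms/bit.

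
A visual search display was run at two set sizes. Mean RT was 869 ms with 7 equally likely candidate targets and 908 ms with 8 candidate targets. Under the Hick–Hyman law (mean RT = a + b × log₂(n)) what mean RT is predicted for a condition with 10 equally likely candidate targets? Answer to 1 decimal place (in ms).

973.2 ms

With log₂ n on the abscissa the relation is linear; from the two conditions:
  b = (908 − 869) / (log₂ 8 − log₂ 7) = 39 / (3 − 2.8074) = 202.445 ms/bit
  a = 869 − 202.445 × 2.8074 = 300.666 ms
Then RT(10) = 300.666 + 202.445 × log₂ 10 = 300.666 + 202.445 × 3.3219 ≈ 973.173 ms.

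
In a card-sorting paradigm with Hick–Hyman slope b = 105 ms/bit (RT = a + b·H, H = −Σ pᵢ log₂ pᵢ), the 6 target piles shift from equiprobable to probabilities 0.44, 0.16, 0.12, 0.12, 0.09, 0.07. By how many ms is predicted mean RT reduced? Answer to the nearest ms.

34 ms

Equiprobable entropy H₀ = log₂ 6 = 2.5850 bits.
Skewed entropy H = −Σ pᵢ log₂ pᵢ = 2.2595 bits.
ΔRT = b·(H₀ − H) = 105 × 0.3255 = 34.17 ms.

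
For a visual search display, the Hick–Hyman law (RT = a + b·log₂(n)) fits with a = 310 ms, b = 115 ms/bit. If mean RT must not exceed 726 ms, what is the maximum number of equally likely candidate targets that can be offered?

12

Set 310 + 115·log₂ n ≤ 726 → log₂ n ≤ (726 − 310)/115 = 3.6174.
So n ≤ 2^3.6174 = 12.273; the largest integer n is 12.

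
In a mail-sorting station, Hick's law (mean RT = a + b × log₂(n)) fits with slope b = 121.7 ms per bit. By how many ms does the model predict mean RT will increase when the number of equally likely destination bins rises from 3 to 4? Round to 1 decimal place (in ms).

50.5 ms

Only the slope matters, since a is common to both: ΔRT = b·log₂(n₂/n₁).
log₂(4) − log₂(3) = 2 − 1.5850 = 0.4150.
ΔRT = 121.7 × 0.4150 = 50.510 ms.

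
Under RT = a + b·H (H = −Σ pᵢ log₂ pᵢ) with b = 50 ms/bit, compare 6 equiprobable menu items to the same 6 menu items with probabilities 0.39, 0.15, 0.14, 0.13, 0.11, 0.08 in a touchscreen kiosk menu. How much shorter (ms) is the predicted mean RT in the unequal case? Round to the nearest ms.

The RT saving is b·ΔH. Equiprobable H₀ = log₂(6) = 2.5850 bits; with the given probabilities H = 2.3619 bits.
b·(H₀ − H) = 50 × (2.5850 − 2.3619) = 11.15 ms.

11 ms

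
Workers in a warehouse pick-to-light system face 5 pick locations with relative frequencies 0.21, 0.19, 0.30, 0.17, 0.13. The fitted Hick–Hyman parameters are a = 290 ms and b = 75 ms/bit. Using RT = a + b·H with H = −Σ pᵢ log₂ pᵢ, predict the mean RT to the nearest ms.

Entropy contributions −pᵢ log₂ pᵢ: 0.4728, 0.4552, 0.5211, 0.4346, 0.3826; sum H = 2.2664 bits.
RT = a + bH = 290 + 75·2.2664 = 459.98 ms.

460 ms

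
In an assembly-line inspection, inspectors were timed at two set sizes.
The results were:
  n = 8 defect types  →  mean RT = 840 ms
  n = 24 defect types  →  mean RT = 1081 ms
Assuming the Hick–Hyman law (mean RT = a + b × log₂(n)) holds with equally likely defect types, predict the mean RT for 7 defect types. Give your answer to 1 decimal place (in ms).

810.7 ms

Solve the two-equation system in a and b:
  b = (1081 − 840) / (log₂ 24 − log₂ 8) = 241 / (4.5850 − 3) = 152.054 ms/bit
  a = 840 − 152.054 × 3 = 383.838 ms
Then RT(7) = 383.838 + 152.054 × log₂ 7 = 383.838 + 152.054 × 2.8074 ≈ 810.708 ms.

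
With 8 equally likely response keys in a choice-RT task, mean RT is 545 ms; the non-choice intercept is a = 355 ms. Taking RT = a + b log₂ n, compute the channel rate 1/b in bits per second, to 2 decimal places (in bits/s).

15.79 bits/s

b = (545 − 355)/log₂ 8 = 190/3 = 63.333 ms per bit = 0.06333 s/bit; the reciprocal is 15.789 bits/s.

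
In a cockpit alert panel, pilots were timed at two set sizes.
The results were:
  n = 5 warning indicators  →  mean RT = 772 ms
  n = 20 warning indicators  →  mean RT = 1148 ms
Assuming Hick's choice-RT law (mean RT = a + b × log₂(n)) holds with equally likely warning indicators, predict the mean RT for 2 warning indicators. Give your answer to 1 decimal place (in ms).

Solve the two-equation system in a and b:
  b = (1148 − 772) / (log₂ 20 − log₂ 5) = 376 / (4.3219 − 2.3219) = 188.000 ms/bit
  a = 772 − 188.000 × 2.3219 = 335.478 ms
Then RT(2) = 335.478 + 188.000 × log₂ 2 = 335.478 + 188.000 × 1 ≈ 523.478 ms.

523.5 ms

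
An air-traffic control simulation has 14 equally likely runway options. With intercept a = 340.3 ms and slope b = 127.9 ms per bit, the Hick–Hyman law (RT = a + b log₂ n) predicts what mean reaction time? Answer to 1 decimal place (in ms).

827.3 ms

log₂(14) = 3.8074 bits, so RT = 340.3 + 127.9 × 3.8074 ≈ 827.261 ms.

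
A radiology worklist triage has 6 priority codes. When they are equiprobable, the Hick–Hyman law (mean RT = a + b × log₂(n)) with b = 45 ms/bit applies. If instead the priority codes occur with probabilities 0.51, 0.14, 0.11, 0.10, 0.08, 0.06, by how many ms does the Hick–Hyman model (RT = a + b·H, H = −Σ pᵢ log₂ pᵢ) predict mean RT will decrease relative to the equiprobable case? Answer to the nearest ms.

Equiprobable entropy H₀ = log₂ 6 = 2.5850 bits.
Skewed entropy H = −Σ pᵢ log₂ pᵢ = 2.1101 bits.
ΔRT = b·(H₀ − H) = 45 × 0.4749 = 21.37 ms.

21 ms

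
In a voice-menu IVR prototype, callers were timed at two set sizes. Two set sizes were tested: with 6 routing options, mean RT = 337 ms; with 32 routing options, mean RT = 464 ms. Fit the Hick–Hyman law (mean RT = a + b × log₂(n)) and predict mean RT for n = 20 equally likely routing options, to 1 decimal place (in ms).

428.3 ms

Fit slope and intercept:
  b = (464 − 337) / (log₂ 32 − log₂ 6) = 127 / (5 − 2.5850) = 52.587 ms/bit
  a = 337 − 52.587 × 2.5850 = 201.064 ms
Then RT(20) = 201.064 + 52.587 × log₂ 20 = 201.064 + 52.587 × 4.3219 ≈ 428.342 ms.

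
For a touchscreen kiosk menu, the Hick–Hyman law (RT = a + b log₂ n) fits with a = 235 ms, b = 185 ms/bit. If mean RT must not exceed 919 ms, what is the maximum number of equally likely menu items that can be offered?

Set 235 + 185·log₂ n ≤ 919 → log₂ n ≤ (919 − 235)/185 = 3.6973.
So n ≤ 2^3.6973 = 12.972; the largest integer n is 12.

12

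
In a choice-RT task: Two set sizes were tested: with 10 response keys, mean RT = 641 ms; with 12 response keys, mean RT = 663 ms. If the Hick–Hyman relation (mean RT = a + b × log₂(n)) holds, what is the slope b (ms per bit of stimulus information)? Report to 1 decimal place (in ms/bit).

83.6 ms/bit

b = (RT₂ − RT₁)/(log₂ n₂ − log₂ n₁) = (663 − 641)/(3.5850 − 3.3219) = 83.639 ms/bit.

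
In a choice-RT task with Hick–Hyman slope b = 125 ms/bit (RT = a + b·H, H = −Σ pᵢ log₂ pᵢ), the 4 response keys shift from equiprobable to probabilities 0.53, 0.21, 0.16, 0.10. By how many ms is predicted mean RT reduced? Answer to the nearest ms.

Equiprobable entropy H₀ = log₂ 4 = 2.0000 bits.
Skewed entropy H = −Σ pᵢ log₂ pᵢ = 1.7135 bits.
ΔRT = b·(H₀ − H) = 125 × 0.2865 = 35.82 ms.

36 ms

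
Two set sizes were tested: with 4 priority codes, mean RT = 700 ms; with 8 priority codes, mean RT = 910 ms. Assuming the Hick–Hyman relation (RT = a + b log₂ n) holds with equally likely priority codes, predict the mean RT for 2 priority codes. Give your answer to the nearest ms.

490 ms

With log₂ n on the abscissa the relation is linear; from the two conditions:
  b = (910 − 700) / (log₂ 8 − log₂ 4) = 210 / (3 − 2) = 210 ms/bit
  a = 700 − 210 × 2 = 280 ms
Then RT(2) = 280 + 210 × log₂ 2 = 280 + 210 × 1 ≈ 490.000 ms.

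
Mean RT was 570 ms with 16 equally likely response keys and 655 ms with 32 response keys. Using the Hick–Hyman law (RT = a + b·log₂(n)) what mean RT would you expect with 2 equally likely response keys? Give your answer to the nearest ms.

315 ms

RT is linear in log₂ n, so two points fix the line:
  b = (655 − 570) / (log₂ 32 − log₂ 16) = 85 / (5 − 4) = 85 ms/bit
  a = 570 − 85 × 4 = 230 ms
Then RT(2) = 230 + 85 × log₂ 2 = 230 + 85 × 1 ≈ 315.000 ms.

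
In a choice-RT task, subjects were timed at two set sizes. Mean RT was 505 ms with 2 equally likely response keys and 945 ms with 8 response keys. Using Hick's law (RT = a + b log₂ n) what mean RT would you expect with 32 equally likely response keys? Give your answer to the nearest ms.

1385 ms

Fit slope and intercept:
  b = (945 − 505) / (log₂ 8 − log₂ 2) = 440 / (3 − 1) = 220 ms/bit
  a = 505 − 220 × 1 = 285 ms
Then RT(32) = 285 + 220 × log₂ 32 = 285 + 220 × 5 ≈ 1385.000 ms.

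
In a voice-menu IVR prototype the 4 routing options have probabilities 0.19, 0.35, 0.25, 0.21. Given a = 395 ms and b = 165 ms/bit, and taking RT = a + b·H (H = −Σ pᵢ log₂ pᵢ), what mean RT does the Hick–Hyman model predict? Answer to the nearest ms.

H = 0.19·log₂(1/0.19) + 0.35·log₂(1/0.35) + 0.25·log₂(1/0.25) + 0.21·log₂(1/0.21) = 1.9582 bits.
RT = 395 + 165 × 1.9582 = 718.09 ms.

718 ms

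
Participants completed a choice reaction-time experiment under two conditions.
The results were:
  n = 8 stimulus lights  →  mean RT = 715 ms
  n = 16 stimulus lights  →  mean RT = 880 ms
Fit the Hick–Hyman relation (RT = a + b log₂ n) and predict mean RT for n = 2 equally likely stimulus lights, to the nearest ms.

385 ms

Fit slope and intercept:
  b = (880 − 715) / (log₂ 16 − log₂ 8) = 165 / (4 − 3) = 165 ms/bit
  a = 715 − 165 × 3 = 220 ms
Then RT(2) = 220 + 165 × log₂ 2 = 220 + 165 × 1 ≈ 385.000 ms.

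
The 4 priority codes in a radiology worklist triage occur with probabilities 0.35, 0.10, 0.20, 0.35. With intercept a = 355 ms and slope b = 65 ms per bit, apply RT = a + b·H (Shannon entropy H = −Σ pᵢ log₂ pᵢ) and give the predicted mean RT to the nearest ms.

Entropy contributions −pᵢ log₂ pᵢ: 0.5301, 0.3322, 0.4644, 0.5301; sum H = 1.8568 bits.
RT = a + bH = 355 + 65·1.8568 = 475.69 ms.

476 ms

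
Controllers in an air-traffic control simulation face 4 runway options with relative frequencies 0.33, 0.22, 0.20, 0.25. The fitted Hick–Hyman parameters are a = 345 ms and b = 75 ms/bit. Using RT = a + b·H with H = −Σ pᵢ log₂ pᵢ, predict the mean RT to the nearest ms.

Entropy contributions −pᵢ log₂ pᵢ: 0.5278, 0.4806, 0.4644, 0.5000; sum H = 1.9728 bits.
RT = a + bH = 345 + 75·1.9728 = 492.96 ms.

493 ms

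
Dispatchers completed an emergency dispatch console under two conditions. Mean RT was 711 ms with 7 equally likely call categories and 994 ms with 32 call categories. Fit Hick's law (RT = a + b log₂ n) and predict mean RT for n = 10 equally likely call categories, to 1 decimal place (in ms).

With log₂ n on the abscissa the relation is linear; from the two conditions:
  b = (994 − 711) / (log₂ 32 − log₂ 7) = 283 / (5 − 2.8074) = 129.068 ms/bit
  a = 711 − 129.068 × 2.8074 = 348.661 ms
Then RT(10) = 348.661 + 129.068 × log₂ 10 = 348.661 + 129.068 × 3.3219 ≈ 777.415 ms.

777.4 ms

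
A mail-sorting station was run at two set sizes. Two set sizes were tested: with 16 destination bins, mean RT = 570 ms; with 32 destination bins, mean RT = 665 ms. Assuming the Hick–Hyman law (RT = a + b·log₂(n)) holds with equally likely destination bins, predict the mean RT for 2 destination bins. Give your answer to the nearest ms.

285 ms

With log₂ n on the abscissa the relation is linear; from the two conditions:
  b = (665 − 570) / (log₂ 32 − log₂ 16) = 95 / (5 − 4) = 95 ms/bit
  a = 570 − 95 × 4 = 190 ms
Then RT(2) = 190 + 95 × log₂ 2 = 190 + 95 × 1 ≈ 285.000 ms.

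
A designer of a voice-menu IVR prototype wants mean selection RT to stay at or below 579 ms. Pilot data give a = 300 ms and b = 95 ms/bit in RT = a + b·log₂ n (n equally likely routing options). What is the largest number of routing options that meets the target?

Set 300 + 95·log₂ n ≤ 579 → log₂ n ≤ (579 − 300)/95 = 2.9368.
So n ≤ 2^2.9368 = 7.657; the largest integer n is 7.

7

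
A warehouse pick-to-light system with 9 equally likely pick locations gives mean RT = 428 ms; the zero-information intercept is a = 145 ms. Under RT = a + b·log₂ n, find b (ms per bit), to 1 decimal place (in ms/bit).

b = (428 − 145) / log₂(9) = 283 / 3.1699 = 89.277 ms/bit.

89.3 ms/bit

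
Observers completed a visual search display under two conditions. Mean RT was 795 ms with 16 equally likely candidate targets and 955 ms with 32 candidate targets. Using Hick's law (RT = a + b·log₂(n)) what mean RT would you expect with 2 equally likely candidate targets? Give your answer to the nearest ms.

315 ms

Fit slope and intercept:
  b = (955 − 795) / (log₂ 32 − log₂ 16) = 160 / (5 − 4) = 160 ms/bit
  a = 795 − 160 × 4 = 155 ms
Then RT(2) = 155 + 160 × log₂ 2 = 155 + 160 × 1 ≈ 315.000 ms.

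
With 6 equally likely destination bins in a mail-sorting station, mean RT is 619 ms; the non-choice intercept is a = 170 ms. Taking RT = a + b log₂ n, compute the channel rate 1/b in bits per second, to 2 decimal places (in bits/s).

b = (619 − 170)/log₂ 6 = 449/2.5850 = 173.697 ms per bit = 0.17370 s/bit; the reciprocal is 5.757 bits/s.

5.76 bits/s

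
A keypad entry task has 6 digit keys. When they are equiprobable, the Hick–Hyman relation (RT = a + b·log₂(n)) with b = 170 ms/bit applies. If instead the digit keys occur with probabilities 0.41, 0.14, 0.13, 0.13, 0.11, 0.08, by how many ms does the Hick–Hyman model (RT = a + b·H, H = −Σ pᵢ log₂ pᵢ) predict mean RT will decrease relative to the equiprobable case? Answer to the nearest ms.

The RT saving is b·ΔH. Equiprobable H₀ = log₂(6) = 2.5850 bits; with the given probabilities H = 2.3316 bits.
b·(H₀ − H) = 170 × (2.5850 − 2.3316) = 43.08 ms.

43 ms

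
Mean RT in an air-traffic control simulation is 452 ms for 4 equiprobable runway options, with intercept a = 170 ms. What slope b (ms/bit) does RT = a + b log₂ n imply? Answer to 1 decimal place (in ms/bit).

4 alternatives carry log₂ 4 = 2 bits; the choice cost is 452 − 170 = 282 ms, so b = 282/2 = 141.000 ms/bit.

141.0 ms/bit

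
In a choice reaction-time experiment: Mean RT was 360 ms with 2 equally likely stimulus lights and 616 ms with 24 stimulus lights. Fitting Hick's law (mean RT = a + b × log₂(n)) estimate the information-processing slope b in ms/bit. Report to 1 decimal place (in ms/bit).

The slope on a log₂ axis is (616 − 360) / (4.5850 − 1) = 71.409 ms/bit.

71.4 ms/bit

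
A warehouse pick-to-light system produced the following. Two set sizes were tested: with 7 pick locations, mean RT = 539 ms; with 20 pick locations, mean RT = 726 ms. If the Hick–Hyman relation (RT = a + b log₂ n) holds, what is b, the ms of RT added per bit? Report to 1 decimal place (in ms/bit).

The slope on a log₂ axis is (726 − 539) / (4.3219 − 2.8074) = 123.467 ms/bit.

123.5 ms/bit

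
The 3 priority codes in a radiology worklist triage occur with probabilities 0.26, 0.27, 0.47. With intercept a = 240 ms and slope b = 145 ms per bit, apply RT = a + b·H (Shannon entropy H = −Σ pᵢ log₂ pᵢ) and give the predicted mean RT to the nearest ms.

461 ms

H = 0.26·log₂(1/0.26) + 0.27·log₂(1/0.27) + 0.47·log₂(1/0.47) = 1.5273 bits.
RT = 240 + 145 × 1.5273 = 461.45 ms.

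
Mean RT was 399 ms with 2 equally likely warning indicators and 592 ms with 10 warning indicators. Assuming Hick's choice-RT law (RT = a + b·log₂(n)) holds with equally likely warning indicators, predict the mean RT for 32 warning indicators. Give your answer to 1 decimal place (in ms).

With log₂ n on the abscissa the relation is linear; from the two conditions:
  b = (592 − 399) / (log₂ 10 − log₂ 2) = 193 / (3.3219 − 1) = 83.121 ms/bit
  a = 399 − 83.121 × 1 = 315.879 ms
Then RT(32) = 315.879 + 83.121 × log₂ 32 = 315.879 + 83.121 × 5 ≈ 731.482 ms.

731.5 ms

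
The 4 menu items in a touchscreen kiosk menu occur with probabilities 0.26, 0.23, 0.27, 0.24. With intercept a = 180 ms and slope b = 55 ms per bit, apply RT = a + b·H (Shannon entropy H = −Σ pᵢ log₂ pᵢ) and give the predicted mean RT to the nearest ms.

290 ms

H = 0.26·log₂(1/0.26) + 0.23·log₂(1/0.23) + 0.27·log₂(1/0.27) + 0.24·log₂(1/0.24) = 1.9971 bits.
RT = 180 + 55 × 1.9971 = 289.84 ms.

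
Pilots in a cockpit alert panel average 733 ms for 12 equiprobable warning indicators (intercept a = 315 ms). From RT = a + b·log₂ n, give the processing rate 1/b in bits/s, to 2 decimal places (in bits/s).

8.58 bits/s

b = (733 − 315)/log₂ 12 = 418/3.5850 = 116.598 ms per bit = 0.11660 s/bit; the reciprocal is 8.576 bits/s.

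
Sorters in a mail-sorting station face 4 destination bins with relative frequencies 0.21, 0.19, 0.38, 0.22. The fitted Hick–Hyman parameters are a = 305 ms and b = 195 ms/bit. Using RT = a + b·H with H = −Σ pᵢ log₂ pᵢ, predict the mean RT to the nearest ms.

Entropy contributions −pᵢ log₂ pᵢ: 0.4728, 0.4552, 0.5305, 0.4806; sum H = 1.9391 bits.
RT = a + bH = 305 + 195·1.9391 = 683.12 ms.

683 ms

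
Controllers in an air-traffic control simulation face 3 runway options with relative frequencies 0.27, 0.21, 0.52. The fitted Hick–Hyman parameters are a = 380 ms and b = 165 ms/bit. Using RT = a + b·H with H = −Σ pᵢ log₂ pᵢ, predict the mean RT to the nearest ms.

Entropy contributions −pᵢ log₂ pᵢ: 0.5100, 0.4728, 0.4906; sum H = 1.4734 bits.
RT = a + bH = 380 + 165·1.4734 = 623.11 ms.

623 ms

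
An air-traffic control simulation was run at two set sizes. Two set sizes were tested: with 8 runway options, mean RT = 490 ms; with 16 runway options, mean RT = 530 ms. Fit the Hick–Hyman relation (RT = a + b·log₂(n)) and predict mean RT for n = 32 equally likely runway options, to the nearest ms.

570 ms

With log₂ n on the abscissa the relation is linear; from the two conditions:
  b = (530 − 490) / (log₂ 16 − log₂ 8) = 40 / (4 − 3) = 40 ms/bit
  a = 490 − 40 × 3 = 370 ms
Then RT(32) = 370 + 40 × log₂ 32 = 370 + 40 × 5 ≈ 570.000 ms.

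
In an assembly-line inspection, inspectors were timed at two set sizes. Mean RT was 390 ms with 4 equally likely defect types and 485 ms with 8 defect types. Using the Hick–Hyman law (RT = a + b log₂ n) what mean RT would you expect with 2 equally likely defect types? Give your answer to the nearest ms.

295 ms

With log₂ n on the abscissa the relation is linear; from the two conditions:
  b = (485 − 390) / (log₂ 8 − log₂ 4) = 95 / (3 − 2) = 95 ms/bit
  a = 390 − 95 × 2 = 200 ms
Then RT(2) = 200 + 95 × log₂ 2 = 200 + 95 × 1 ≈ 295.000 ms.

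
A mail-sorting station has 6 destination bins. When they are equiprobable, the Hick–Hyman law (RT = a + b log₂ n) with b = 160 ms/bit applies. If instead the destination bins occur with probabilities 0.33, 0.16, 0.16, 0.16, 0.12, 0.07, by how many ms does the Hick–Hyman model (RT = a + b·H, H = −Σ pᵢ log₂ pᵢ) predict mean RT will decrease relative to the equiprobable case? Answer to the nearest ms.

The RT saving is b·ΔH. Equiprobable H₀ = log₂(6) = 2.5850 bits; with the given probabilities H = 2.4325 bits.
b·(H₀ − H) = 160 × (2.5850 − 2.4325) = 24.39 ms.

24 ms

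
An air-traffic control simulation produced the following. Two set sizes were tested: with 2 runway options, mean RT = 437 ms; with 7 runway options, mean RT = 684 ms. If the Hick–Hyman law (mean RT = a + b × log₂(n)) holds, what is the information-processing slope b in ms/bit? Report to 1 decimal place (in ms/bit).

The slope on a log₂ axis is (684 − 437) / (2.8074 − 1) = 136.664 ms/bit.

136.7 ms/bit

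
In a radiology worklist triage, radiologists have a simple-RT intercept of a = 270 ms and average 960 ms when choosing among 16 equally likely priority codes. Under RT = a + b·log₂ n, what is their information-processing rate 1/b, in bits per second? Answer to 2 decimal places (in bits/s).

b = (960 − 270)/log₂ 16 = 690/4 = 172.500 ms per bit = 0.17250 s/bit; the reciprocal is 5.797 bits/s.

5.80 bits/s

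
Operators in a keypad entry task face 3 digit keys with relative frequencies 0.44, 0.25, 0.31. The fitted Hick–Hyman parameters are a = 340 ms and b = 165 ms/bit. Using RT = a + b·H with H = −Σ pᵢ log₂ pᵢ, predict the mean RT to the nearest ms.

595 ms

H = 0.44·log₂(1/0.44) + 0.25·log₂(1/0.25) + 0.31·log₂(1/0.31) = 1.5449 bits.
RT = 340 + 165 × 1.5449 = 594.92 ms.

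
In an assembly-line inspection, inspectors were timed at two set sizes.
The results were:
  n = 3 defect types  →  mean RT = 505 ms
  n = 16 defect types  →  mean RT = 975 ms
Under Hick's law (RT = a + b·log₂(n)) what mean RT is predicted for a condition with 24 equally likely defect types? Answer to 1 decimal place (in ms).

Fit slope and intercept:
  b = (975 − 505) / (log₂ 16 − log₂ 3) = 470 / (4 − 1.5850) = 194.614 ms/bit
  a = 505 − 194.614 × 1.5850 = 196.544 ms
Then RT(24) = 196.544 + 194.614 × log₂ 24 = 196.544 + 194.614 × 4.5850 ≈ 1088.842 ms.

1088.8 ms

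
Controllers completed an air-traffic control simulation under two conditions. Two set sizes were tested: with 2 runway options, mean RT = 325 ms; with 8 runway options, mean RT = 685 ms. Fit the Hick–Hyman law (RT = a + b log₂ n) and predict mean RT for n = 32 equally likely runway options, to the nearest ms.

With log₂ n on the abscissa the relation is linear; from the two conditions:
  b = (685 − 325) / (log₂ 8 − log₂ 2) = 360 / (3 − 1) = 180 ms/bit
  a = 325 − 180 × 1 = 145 ms
Then RT(32) = 145 + 180 × log₂ 32 = 145 + 180 × 5 ≈ 1045.000 ms.

1045 ms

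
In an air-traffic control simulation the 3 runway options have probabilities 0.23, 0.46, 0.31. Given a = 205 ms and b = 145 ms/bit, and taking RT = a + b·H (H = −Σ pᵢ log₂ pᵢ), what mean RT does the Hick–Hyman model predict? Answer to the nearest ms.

Entropy contributions −pᵢ log₂ pᵢ: 0.4877, 0.5153, 0.5238; sum H = 1.5268 bits.
RT = a + bH = 205 + 145·1.5268 = 426.39 ms.

426 ms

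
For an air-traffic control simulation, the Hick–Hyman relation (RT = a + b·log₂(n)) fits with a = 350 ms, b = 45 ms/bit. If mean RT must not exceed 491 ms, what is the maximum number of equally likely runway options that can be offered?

Information budget: (491 − 350)/45 = 3.1333 bits, so n ≤ 2^3.1333 = 8.775 → at most 8.

8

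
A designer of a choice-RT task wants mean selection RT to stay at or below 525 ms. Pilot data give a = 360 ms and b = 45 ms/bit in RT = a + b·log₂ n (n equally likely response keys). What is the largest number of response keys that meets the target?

12

45·log₂ n ≤ 525 − 360 = 165, giving log₂ n ≤ 3.6667 and n ≤ 12.699. The largest whole number is 12.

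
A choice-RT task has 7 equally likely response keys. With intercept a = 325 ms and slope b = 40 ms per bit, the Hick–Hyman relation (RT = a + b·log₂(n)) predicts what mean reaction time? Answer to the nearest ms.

437 ms

log₂(7) = 2.8074 bits, so RT = 325 + 40 × 2.8074 ≈ 437.294 ms.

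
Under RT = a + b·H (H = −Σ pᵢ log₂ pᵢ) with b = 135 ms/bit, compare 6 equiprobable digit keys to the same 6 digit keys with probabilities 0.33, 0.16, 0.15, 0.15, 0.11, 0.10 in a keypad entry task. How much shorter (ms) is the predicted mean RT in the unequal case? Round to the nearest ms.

The RT saving is b·ΔH. Equiprobable H₀ = log₂(6) = 2.5850 bits; with the given probabilities H = 2.4544 bits.
b·(H₀ − H) = 135 × (2.5850 − 2.4544) = 17.62 ms.

18 ms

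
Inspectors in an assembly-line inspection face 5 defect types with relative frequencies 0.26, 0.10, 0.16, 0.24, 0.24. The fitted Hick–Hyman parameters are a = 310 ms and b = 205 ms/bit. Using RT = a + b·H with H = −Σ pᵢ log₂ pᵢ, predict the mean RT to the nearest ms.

Entropy contributions −pᵢ log₂ pᵢ: 0.5053, 0.3322, 0.4230, 0.4941, 0.4941; sum H = 2.2488 bits.
RT = a + bH = 310 + 205·2.2488 = 771.00 ms.

771 ms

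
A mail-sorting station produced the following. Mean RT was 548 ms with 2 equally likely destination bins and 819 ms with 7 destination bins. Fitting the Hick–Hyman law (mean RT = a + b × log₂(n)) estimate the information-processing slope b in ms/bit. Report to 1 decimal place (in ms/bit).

b = (RT₂ − RT₁)/(log₂ n₂ − log₂ n₁) = (819 − 548)/(2.8074 − 1) = 149.943 ms/bit.

149.9 ms/bit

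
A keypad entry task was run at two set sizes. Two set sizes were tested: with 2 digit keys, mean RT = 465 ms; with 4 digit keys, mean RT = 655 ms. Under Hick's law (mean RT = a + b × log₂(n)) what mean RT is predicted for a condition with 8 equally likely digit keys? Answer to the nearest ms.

Solve the two-equation system in a and b:
  b = (655 − 465) / (log₂ 4 − log₂ 2) = 190 / (2 − 1) = 190 ms/bit
  a = 465 − 190 × 1 = 275 ms
Then RT(8) = 275 + 190 × log₂ 8 = 275 + 190 × 3 ≈ 845.000 ms.

845 ms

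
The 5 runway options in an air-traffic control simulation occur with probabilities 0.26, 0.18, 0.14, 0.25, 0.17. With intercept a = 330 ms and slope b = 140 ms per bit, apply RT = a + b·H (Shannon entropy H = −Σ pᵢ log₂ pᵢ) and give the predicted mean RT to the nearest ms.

H = 0.26·log₂(1/0.26) + 0.18·log₂(1/0.18) + 0.14·log₂(1/0.14) + 0.25·log₂(1/0.25) + 0.17·log₂(1/0.17) = 2.2823 bits.
RT = 330 + 140 × 2.2823 = 649.52 ms.

650 ms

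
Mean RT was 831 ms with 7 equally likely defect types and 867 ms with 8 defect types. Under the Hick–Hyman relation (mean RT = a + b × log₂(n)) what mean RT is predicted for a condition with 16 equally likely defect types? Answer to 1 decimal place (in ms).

Solve the two-equation system in a and b:
  b = (867 − 831) / (log₂ 8 − log₂ 7) = 36 / (3 − 2.8074) = 186.872 ms/bit
  a = 831 − 186.872 × 2.8074 = 306.384 ms
Then RT(16) = 306.384 + 186.872 × log₂ 16 = 306.384 + 186.872 × 4 ≈ 1053.872 ms.

1053.9 ms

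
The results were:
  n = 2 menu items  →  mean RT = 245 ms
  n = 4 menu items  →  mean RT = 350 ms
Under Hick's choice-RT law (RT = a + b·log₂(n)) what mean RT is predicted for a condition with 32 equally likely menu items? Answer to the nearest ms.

665 ms

With log₂ n on the abscissa the relation is linear; from the two conditions:
  b = (350 − 245) / (log₂ 4 − log₂ 2) = 105 / (2 − 1) = 105 ms/bit
  a = 245 − 105 × 1 = 140 ms
Then RT(32) = 140 + 105 × log₂ 32 = 140 + 105 × 5 ≈ 665.000 ms.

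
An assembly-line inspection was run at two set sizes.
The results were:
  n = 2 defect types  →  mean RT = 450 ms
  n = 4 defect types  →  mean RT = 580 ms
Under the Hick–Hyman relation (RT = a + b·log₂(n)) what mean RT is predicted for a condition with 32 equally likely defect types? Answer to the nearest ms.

970 ms

With log₂ n on the abscissa the relation is linear; from the two conditions:
  b = (580 − 450) / (log₂ 4 − log₂ 2) = 130 / (2 − 1) = 130 ms/bit
  a = 450 − 130 × 1 = 320 ms
Then RT(32) = 320 + 130 × log₂ 32 = 320 + 130 × 5 ≈ 970.000 ms.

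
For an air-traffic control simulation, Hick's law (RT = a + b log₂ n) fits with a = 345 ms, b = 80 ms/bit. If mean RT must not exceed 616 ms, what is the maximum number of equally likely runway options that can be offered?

10

80·log₂ n ≤ 616 − 345 = 271, giving log₂ n ≤ 3.3875 and n ≤ 10.465. The largest whole number is 10.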